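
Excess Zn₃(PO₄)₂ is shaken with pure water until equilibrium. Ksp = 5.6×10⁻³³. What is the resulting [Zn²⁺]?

4.2×10⁻⁷ M

Zn₃(PO₄)₂(s) ⇌ 3 Zn²⁺(aq) + 2 PO₄³⁻(aq)
For each mole of Zn₃(PO₄)₂ that dissolves per liter, [Zn²⁺] = 3s and [PO₄³⁻] = 2s; let s denote this solubility.
Ksp = [Zn²⁺]^3[PO₄³⁻]^2 = (3s)^3 · (2s)^2 = 108s^5 = 5.6×10⁻³³
s = 1.4×10⁻⁷ mol/L
[Zn²⁺] = 3s = 4.2×10⁻⁷ mol/L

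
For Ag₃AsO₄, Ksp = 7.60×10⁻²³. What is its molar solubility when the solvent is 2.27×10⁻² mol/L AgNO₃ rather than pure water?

6.50×10⁻¹⁸ M

Ag₃AsO₄(s) ⇌ 3 Ag⁺(aq) + AsO₄³⁻(aq)
Let s be the solubility of Ag₃AsO₄ here. The common ion gives [Ag⁺] ≈ 2.27×10⁻² mol/L, and [AsO₄³⁻] = s.
Ksp = [Ag⁺]^3[AsO₄³⁻] = (2.27×10⁻²)^3s
s = 7.60×10⁻²³ / (2.27×10⁻²)^3 = 6.50×10⁻¹⁸
s = 6.50×10⁻¹⁸ mol/L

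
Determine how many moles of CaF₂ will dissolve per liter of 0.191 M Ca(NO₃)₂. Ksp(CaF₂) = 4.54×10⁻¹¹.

CaF₂(s) ⇌ Ca²⁺(aq) + 2 F⁻(aq)
Ca²⁺ is already present at 0.191 M. If s mol/L of CaF₂ dissolves, [F⁻] = 2s while [Ca²⁺] ≈ 0.191 M.
Ksp = [Ca²⁺][F⁻]^2 = (0.191)(2s)^2
(2s)^2 = 4.54×10⁻¹¹ / (0.191) = 2.38×10⁻¹⁰
s = 7.71×10⁻⁶ M

7.71×10⁻⁶ M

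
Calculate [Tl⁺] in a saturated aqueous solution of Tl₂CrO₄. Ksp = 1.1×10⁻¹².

Tl₂CrO₄(s) ⇌ 2 Tl⁺(aq) + CrO₄²⁻(aq)
Call the molar solubility s, so that [Tl⁺] = 2s and [CrO₄²⁻] = s.
Ksp = [Tl⁺]^2[CrO₄²⁻] = (2s)^2 · s = 4s^3 = 1.1×10⁻¹²
s = 6.5×10⁻⁵ M
[Tl⁺] = 2s = 1.3×10⁻⁴ M

1.3×10⁻⁴ M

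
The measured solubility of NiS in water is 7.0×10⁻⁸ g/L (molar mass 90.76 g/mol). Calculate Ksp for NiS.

Convert to molarity: s = 7.0×10⁻⁸ / 90.76 = 7.713×10⁻¹⁰ mol/L
NiS(s) ⇌ Ni²⁺(aq) + S²⁻(aq)
For each mole of NiS that dissolves per liter, [Ni²⁺] = s and [S²⁻] = s; let s denote this solubility.
Ksp = [Ni²⁺][S²⁻] = s · s = s^2
Ksp = (7.713×10⁻¹⁰)^2 = 5.9×10⁻¹⁹

Ksp = 5.9×10⁻¹⁹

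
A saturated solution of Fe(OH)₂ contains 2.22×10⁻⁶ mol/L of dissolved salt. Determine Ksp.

Ksp = 4.38×10⁻¹⁷

Fe(OH)₂(s) ⇌ Fe²⁺(aq) + 2 OH⁻(aq)
If s mol/L of Fe(OH)₂ dissolves, [Fe²⁺] = s and [OH⁻] = 2s.
Ksp = [Fe²⁺][OH⁻]^2 = s · (2s)^2 = 4s^3
Ksp = 4 × (2.22×10⁻⁶)^3 = 4.38×10⁻¹⁷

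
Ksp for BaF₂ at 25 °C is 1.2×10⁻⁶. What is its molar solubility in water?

6.7×10⁻³ M

BaF₂(s) ⇌ Ba²⁺(aq) + 2 F⁻(aq)
Let s be the molar solubility. Then [Ba²⁺] = s and [F⁻] = 2s.
Ksp = [Ba²⁺][F⁻]^2 = s · (2s)^2 = 4s^3
4s^3 = 1.2×10⁻⁶  ⇒  s^3 = 3.0×10⁻⁷
Taking the 3rd root, s = 6.7×10⁻³ mol/L.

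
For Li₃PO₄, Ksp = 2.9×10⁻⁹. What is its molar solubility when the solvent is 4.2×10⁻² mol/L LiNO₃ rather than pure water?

3.9×10⁻⁵ M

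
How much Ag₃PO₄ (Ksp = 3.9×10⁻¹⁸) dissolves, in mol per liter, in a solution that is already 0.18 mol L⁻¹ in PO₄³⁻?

9.3×10⁻⁷ M

Ag₃PO₄(s) ⇌ 3 Ag⁺(aq) + PO₄³⁻(aq)
With PO₄³⁻ already at 0.18 mol L⁻¹ and s small, take [PO₄³⁻] ≈ 0.18 mol L⁻¹ and [Ag⁺] = 3s.
Ksp = [Ag⁺]^3[PO₄³⁻] = (3s)^3(0.18)
(3s)^3 = 3.9×10⁻¹⁸ / (0.18) = 2.2×10⁻¹⁷
s = 9.3×10⁻⁷ mol L⁻¹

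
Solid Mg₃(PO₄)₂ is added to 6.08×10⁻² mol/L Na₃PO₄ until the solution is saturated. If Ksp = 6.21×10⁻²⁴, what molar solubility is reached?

3.96×10⁻⁸ M

Mg₃(PO₄)₂(s) ⇌ 3 Mg²⁺(aq) + 2 PO₄³⁻(aq)
PO₄³⁻ is already present at 6.08×10⁻² mol/L. If s mol/L of Mg₃(PO₄)₂ dissolves, [Mg²⁺] = 3s while [PO₄³⁻] ≈ 6.08×10⁻² mol/L.
Ksp = [Mg²⁺]^3[PO₄³⁻]^2 = (3s)^3(6.08×10⁻²)^2
(3s)^3 = 6.21×10⁻²⁴ / (6.08×10⁻²)^2 = 1.68×10⁻²¹
s = 3.96×10⁻⁸ mol/L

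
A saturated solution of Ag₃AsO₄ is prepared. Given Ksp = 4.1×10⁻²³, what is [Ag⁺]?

Ag₃AsO₄(s) ⇌ 3 Ag⁺(aq) + AsO₄³⁻(aq)
For each mole of Ag₃AsO₄ that dissolves per liter, [Ag⁺] = 3s and [AsO₄³⁻] = s; let s denote this solubility.
Ksp = [Ag⁺]^3[AsO₄³⁻] = (3s)^3 · s = 27s^4 = 4.1×10⁻²³
s = 1.1×10⁻⁶ mol/L
[Ag⁺] = 3s = 3.3×10⁻⁶ mol/L

3.3×10⁻⁶ M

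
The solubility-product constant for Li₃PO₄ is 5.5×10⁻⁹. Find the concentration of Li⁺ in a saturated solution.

Li₃PO₄(s) ⇌ 3 Li⁺(aq) + PO₄³⁻(aq)
For each mole of Li₃PO₄ that dissolves per liter, [Li⁺] = 3s and [PO₄³⁻] = s; let s denote this solubility.
Ksp = [Li⁺]^3[PO₄³⁻] = (3s)^3 · s = 27s^4 = 5.5×10⁻⁹
s = 3.8×10⁻³ mol L⁻¹
[Li⁺] = 3s = 1.1×10⁻² mol L⁻¹

1.1×10⁻² M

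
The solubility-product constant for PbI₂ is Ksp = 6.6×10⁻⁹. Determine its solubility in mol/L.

1.2×10⁻³ M

PbI₂(s) ⇌ Pb²⁺(aq) + 2 I⁻(aq)
With molar solubility s: [Pb²⁺] = s, [I⁻] = 2s.
Ksp = [Pb²⁺][I⁻]^2 = s · (2s)^2 = 4s^3
4s^3 = 6.6×10⁻⁹  ⇒  s^3 = 1.7×10⁻⁹
s = 1.2×10⁻³ M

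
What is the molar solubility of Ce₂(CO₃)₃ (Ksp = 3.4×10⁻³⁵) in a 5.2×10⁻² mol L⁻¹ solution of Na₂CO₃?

2.5×10⁻¹⁶ M

Ce₂(CO₃)₃(s) ⇌ 2 Ce³⁺(aq) + 3 CO₃²⁻(aq)
With CO₃²⁻ already at 5.2×10⁻² mol L⁻¹ and s small, take [CO₃²⁻] ≈ 5.2×10⁻² mol L⁻¹ and [Ce³⁺] = 2s.
Ksp = [Ce³⁺]^2[CO₃²⁻]^3 = (2s)^2(5.2×10⁻²)^3
(2s)^2 = 3.4×10⁻³⁵ / (5.2×10⁻²)^3 = 2.4×10⁻³¹
s = 2.5×10⁻¹⁶ mol L⁻¹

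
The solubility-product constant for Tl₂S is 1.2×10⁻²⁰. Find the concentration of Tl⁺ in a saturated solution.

Tl₂S(s) ⇌ 2 Tl⁺(aq) + S²⁻(aq)
With molar solubility s: [Tl⁺] = 2s, [S²⁻] = s.
Ksp = [Tl⁺]^2[S²⁻] = (2s)^2 · s = 4s^3 = 1.2×10⁻²⁰
s = 1.4×10⁻⁷ M
[Tl⁺] = 2s = 2.9×10⁻⁷ M

2.9×10⁻⁷ M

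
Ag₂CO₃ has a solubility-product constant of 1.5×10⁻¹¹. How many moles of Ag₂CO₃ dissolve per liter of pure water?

Ag₂CO₃(s) ⇌ 2 Ag⁺(aq) + CO₃²⁻(aq)
Let s be the molar solubility. Then [Ag⁺] = 2s and [CO₃²⁻] = s.
Ksp = [Ag⁺]^2[CO₃²⁻] = (2s)^2 · s = 4s^3
4s^3 = 1.5×10⁻¹¹  ⇒  s^3 = 3.8×10⁻¹²
s = 1.6×10⁻⁴ mol L⁻¹

1.6×10⁻⁴ M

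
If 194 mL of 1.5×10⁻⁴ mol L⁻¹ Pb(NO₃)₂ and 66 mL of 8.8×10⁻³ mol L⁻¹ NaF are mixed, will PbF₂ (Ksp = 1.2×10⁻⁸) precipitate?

No

After mixing, V = 194 mL + 66 mL = 260 mL.
[Pb²⁺] = (1.5×10⁻⁴)(194)/260 = 1.1×10⁻⁴ mol L⁻¹
[F⁻] = (8.8×10⁻³)(66)/260 = 2.2×10⁻³ mol L⁻¹
Q = [Pb²⁺][F⁻]^2 = 5.6×10⁻¹⁰
Q = 5.6×10⁻¹⁰ < Ksp = 1.2×10⁻⁸, so the solution is unsaturated and no precipitate forms.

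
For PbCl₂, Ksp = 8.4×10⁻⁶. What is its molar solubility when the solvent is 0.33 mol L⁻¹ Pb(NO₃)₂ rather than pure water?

PbCl₂(s) ⇌ Pb²⁺(aq) + 2 Cl⁻(aq)
The solution already contains Pb²⁺ at 0.33 mol L⁻¹. Let s be the molar solubility of PbCl₂.
[Pb²⁺] ≈ 0.33 mol L⁻¹ (common ion dominates); [Cl⁻] = 2s.
Ksp = [Pb²⁺][Cl⁻]^2 = (0.33)(2s)^2
(2s)^2 = 8.4×10⁻⁶ / (0.33) = 2.5×10⁻⁵
s = 2.5×10⁻³ mol L⁻¹

2.5×10⁻³ M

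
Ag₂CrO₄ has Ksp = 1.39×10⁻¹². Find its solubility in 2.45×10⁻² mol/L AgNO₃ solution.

2.32×10⁻⁹ M

Ag₂CrO₄(s) ⇌ 2 Ag⁺(aq) + CrO₄²⁻(aq)
The solution already contains Ag⁺ at 2.45×10⁻² mol/L. Let s be the molar solubility of Ag₂CrO₄.
[Ag⁺] ≈ 2.45×10⁻² mol/L (common ion dominates); [CrO₄²⁻] = s.
Ksp = [Ag⁺]^2[CrO₄²⁻] = (2.45×10⁻²)^2s
s = 1.39×10⁻¹² / (2.45×10⁻²)^2 = 2.32×10⁻⁹
s = 2.32×10⁻⁹ mol/L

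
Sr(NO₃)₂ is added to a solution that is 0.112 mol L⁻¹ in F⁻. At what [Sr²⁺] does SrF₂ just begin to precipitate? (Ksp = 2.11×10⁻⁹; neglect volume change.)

1.68×10⁻⁷ M

Precipitation of each salt begins when its ion product equals Ksp.
SrF₂(s) ⇌ Sr²⁺(aq) + 2 F⁻(aq)
Ksp = [Sr²⁺][F⁻]^2 = [Sr²⁺](0.112)^2
[Sr²⁺] = 2.11×10⁻⁹ / (0.112)^2 = 1.68×10⁻⁷
[Sr²⁺] = 1.68×10⁻⁷ mol L⁻¹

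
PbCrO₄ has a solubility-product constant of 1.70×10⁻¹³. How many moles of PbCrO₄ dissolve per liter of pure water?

4.12×10⁻⁷ M

PbCrO₄(s) ⇌ Pb²⁺(aq) + CrO₄²⁻(aq)
For each mole of PbCrO₄ that dissolves per liter, [Pb²⁺] = s and [CrO₄²⁻] = s; let s denote this solubility.
Ksp = [Pb²⁺][CrO₄²⁻] = s · s = s^2
s^2 = 1.70×10⁻¹³
s = 4.12×10⁻⁷ mol/L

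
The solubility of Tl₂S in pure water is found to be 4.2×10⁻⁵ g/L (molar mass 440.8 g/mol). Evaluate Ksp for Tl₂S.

Molar solubility s = (4.2×10⁻⁵ g/L) / (440.8 g/mol) = 9.528×10⁻⁸ mol/L
Tl₂S(s) ⇌ 2 Tl⁺(aq) + S²⁻(aq)
Let s be the molar solubility. Then [Tl⁺] = 2s and [S²⁻] = s.
Ksp = [Tl⁺]^2[S²⁻] = (2s)^2 · s = 4s^3
Ksp = 4 × (9.528×10⁻⁸)^3 = 3.5×10⁻²¹

Ksp = 3.5×10⁻²¹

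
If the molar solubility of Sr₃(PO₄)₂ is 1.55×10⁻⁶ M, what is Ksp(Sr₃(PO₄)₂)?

Sr₃(PO₄)₂(s) ⇌ 3 Sr²⁺(aq) + 2 PO₄³⁻(aq)
For each mole of Sr₃(PO₄)₂ that dissolves per liter, [Sr²⁺] = 3s and [PO₄³⁻] = 2s; let s denote this solubility.
Ksp = [Sr²⁺]^3[PO₄³⁻]^2 = (3s)^3 · (2s)^2 = 108s^5
Ksp = 108 × (1.55×10⁻⁶)^5 = 9.66×10⁻²⁸

Ksp = 9.66×10⁻²⁸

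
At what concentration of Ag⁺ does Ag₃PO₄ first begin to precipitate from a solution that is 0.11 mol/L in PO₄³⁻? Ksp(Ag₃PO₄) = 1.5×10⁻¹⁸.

Precipitation of each salt begins when its ion product equals Ksp.
Ag₃PO₄(s) ⇌ 3 Ag⁺(aq) + PO₄³⁻(aq)
Ksp = [Ag⁺]^3[PO₄³⁻] = [Ag⁺]^3(0.11)
[Ag⁺]^3 = 1.5×10⁻¹⁸ / (0.11) = 1.4×10⁻¹⁷
[Ag⁺] = 2.4×10⁻⁶ mol/L

2.4×10⁻⁶ M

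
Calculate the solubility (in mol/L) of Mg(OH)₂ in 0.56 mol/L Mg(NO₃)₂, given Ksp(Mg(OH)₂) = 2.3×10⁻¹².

Mg(OH)₂(s) ⇌ Mg²⁺(aq) + 2 OH⁻(aq)
Mg²⁺ is already present at 0.56 mol/L. If s mol/L of Mg(OH)₂ dissolves, [OH⁻] = 2s while [Mg²⁺] ≈ 0.56 mol/L.
Ksp = [Mg²⁺][OH⁻]^2 = (0.56)(2s)^2
(2s)^2 = 2.3×10⁻¹² / (0.56) = 4.1×10⁻¹²
s = 1.0×10⁻⁶ mol/L

1.0×10⁻⁶ M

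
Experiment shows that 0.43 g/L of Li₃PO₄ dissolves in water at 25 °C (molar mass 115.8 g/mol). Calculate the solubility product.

s = (0.43 g L⁻¹)/(115.8 g mol⁻¹) = 3.713×10⁻³ M
Li₃PO₄(s) ⇌ 3 Li⁺(aq) + PO₄³⁻(aq)
Call the molar solubility s, so that [Li⁺] = 3s and [PO₄³⁻] = s.
Ksp = [Li⁺]^3[PO₄³⁻] = (3s)^3 · s = 27s^4
Ksp = 27 × (3.713×10⁻³)^4 = 5.1×10⁻⁹

Ksp = 5.1×10⁻⁹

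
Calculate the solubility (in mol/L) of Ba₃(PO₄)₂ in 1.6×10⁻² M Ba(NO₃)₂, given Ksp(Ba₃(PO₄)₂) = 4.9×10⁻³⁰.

Ba₃(PO₄)₂(s) ⇌ 3 Ba²⁺(aq) + 2 PO₄³⁻(aq)
Ba²⁺ is already present at 1.6×10⁻² M. If s mol/L of Ba₃(PO₄)₂ dissolves, [PO₄³⁻] = 2s while [Ba²⁺] ≈ 1.6×10⁻² M.
Ksp = [Ba²⁺]^3[PO₄³⁻]^2 = (1.6×10⁻²)^3(2s)^2
(2s)^2 = 4.9×10⁻³⁰ / (1.6×10⁻²)^3 = 1.2×10⁻²⁴
s = 5.5×10⁻¹³ M

5.5×10⁻¹³ M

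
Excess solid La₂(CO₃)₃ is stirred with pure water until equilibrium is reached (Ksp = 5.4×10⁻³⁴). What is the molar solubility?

La₂(CO₃)₃(s) ⇌ 2 La³⁺(aq) + 3 CO₃²⁻(aq)
Call the molar solubility s, so that [La³⁺] = 2s and [CO₃²⁻] = 3s.
Ksp = [La³⁺]^2[CO₃²⁻]^3 = (2s)^2 · (3s)^3 = 108s^5
108s^5 = 5.4×10⁻³⁴  ⇒  s^5 = 5.0×10⁻³⁶
s = 8.7×10⁻⁸ mol L⁻¹

8.7×10⁻⁸ M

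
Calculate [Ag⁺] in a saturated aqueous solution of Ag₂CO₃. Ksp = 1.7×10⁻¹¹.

3.2×10⁻⁴ M

Ag₂CO₃(s) ⇌ 2 Ag⁺(aq) + CO₃²⁻(aq)
Call the molar solubility s, so that [Ag⁺] = 2s and [CO₃²⁻] = s.
Ksp = [Ag⁺]^2[CO₃²⁻] = (2s)^2 · s = 4s^3 = 1.7×10⁻¹¹
s = 1.6×10⁻⁴ mol/L
[Ag⁺] = 2s = 3.2×10⁻⁴ mol/L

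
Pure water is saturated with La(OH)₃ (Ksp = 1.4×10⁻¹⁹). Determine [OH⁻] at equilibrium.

2.5×10⁻⁵ M

La(OH)₃(s) ⇌ La³⁺(aq) + 3 OH⁻(aq)
For each mole of La(OH)₃ that dissolves per liter, [La³⁺] = s and [OH⁻] = 3s; let s denote this solubility.
Ksp = [La³⁺][OH⁻]^3 = s · (3s)^3 = 27s^4 = 1.4×10⁻¹⁹
s = 8.5×10⁻⁶ M
[OH⁻] = 3s = 2.5×10⁻⁵ M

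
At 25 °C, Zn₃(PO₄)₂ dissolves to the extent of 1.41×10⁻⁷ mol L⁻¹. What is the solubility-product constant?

Ksp = 6.02×10⁻³³

Zn₃(PO₄)₂(s) ⇌ 3 Zn²⁺(aq) + 2 PO₄³⁻(aq)
For each mole of Zn₃(PO₄)₂ that dissolves per liter, [Zn²⁺] = 3s and [PO₄³⁻] = 2s; let s denote this solubility.
Ksp = [Zn²⁺]^3[PO₄³⁻]^2 = (3s)^3 · (2s)^2 = 108s^5
Ksp = 108 × (1.41×10⁻⁷)^5 = 6.02×10⁻³³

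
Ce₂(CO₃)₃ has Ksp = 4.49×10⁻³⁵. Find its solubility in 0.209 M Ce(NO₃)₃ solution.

3.36×10⁻¹² M

Ce₂(CO₃)₃(s) ⇌ 2 Ce³⁺(aq) + 3 CO₃²⁻(aq)
Let s be the solubility of Ce₂(CO₃)₃ here. The common ion gives [Ce³⁺] ≈ 0.209 M, and [CO₃²⁻] = 3s.
Ksp = [Ce³⁺]^2[CO₃²⁻]^3 = (0.209)^2(3s)^3
(3s)^3 = 4.49×10⁻³⁵ / (0.209)^2 = 1.03×10⁻³³
s = 3.36×10⁻¹² M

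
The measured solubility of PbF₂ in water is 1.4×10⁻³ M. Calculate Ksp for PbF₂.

PbF₂(s) ⇌ Pb²⁺(aq) + 2 F⁻(aq)
With molar solubility s: [Pb²⁺] = s, [F⁻] = 2s.
Ksp = [Pb²⁺][F⁻]^2 = s · (2s)^2 = 4s^3
Ksp = 4 × (1.4×10⁻³)^3 = 1.1×10⁻⁸

Ksp = 1.1×10⁻⁸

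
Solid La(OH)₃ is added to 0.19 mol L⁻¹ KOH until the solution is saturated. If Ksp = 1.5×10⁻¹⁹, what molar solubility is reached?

2.2×10⁻¹⁷ M

La(OH)₃(s) ⇌ La³⁺(aq) + 3 OH⁻(aq)
Let s be the solubility of La(OH)₃ here. The common ion gives [OH⁻] ≈ 0.19 mol L⁻¹, and [La³⁺] = s.
Ksp = [La³⁺][OH⁻]^3 = s(0.19)^3
s = 1.5×10⁻¹⁹ / (0.19)^3 = 2.2×10⁻¹⁷
s = 2.2×10⁻¹⁷ mol L⁻¹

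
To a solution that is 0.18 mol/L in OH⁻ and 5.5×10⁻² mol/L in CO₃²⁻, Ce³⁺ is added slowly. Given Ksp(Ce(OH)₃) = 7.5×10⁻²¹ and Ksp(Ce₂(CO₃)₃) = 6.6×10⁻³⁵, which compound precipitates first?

Ce(OH)₃

Each salt precipitates once Q = Ksp for that salt.
For Ce(OH)₃: [Ce³⁺] = (Ksp/[OH⁻]^3) = 1.3×10⁻¹⁸ mol/L
For Ce₂(CO₃)₃: [Ce³⁺] = (Ksp/[CO₃²⁻]^3)^(1/2) = 6.3×10⁻¹⁶ mol/L
Ce(OH)₃ requires the lower [Ce³⁺], so it precipitates first.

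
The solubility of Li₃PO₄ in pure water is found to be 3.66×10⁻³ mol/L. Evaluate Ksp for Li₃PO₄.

Ksp = 4.84×10⁻⁹

Li₃PO₄(s) ⇌ 3 Li⁺(aq) + PO₄³⁻(aq)
Call the molar solubility s, so that [Li⁺] = 3s and [PO₄³⁻] = s.
Ksp = [Li⁺]^3[PO₄³⁻] = (3s)^3 · s = 27s^4
Ksp = 27 × (3.66×10⁻³)^4 = 4.84×10⁻⁹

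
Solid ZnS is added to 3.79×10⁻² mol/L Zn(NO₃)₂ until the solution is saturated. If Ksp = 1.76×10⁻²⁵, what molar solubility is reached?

ZnS(s) ⇌ Zn²⁺(aq) + S²⁻(aq)
The solution already contains Zn²⁺ at 3.79×10⁻² mol/L. Let s be the molar solubility of ZnS.
[Zn²⁺] ≈ 3.79×10⁻² mol/L (common ion dominates); [S²⁻] = s.
Ksp = [Zn²⁺][S²⁻] = (3.79×10⁻²)s
s = 1.76×10⁻²⁵ / (3.79×10⁻²) = 4.64×10⁻²⁴
s = 4.64×10⁻²⁴ mol/L

4.64×10⁻²⁴ M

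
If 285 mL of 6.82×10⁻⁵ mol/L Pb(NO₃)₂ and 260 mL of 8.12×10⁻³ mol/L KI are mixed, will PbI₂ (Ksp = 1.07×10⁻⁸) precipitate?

The combined volume is 545 mL.
[Pb²⁺] = (6.82×10⁻⁵)(285)/545 = 3.57×10⁻⁵ mol/L
[I⁻] = (8.12×10⁻³)(260)/545 = 3.87×10⁻³ mol/L
Q = [Pb²⁺][I⁻]^2 = 5.35×10⁻¹⁰
Q < Ksp (5.35×10⁻¹⁰ vs 1.07×10⁻⁸); the solution remains unsaturated and no precipitate forms.

No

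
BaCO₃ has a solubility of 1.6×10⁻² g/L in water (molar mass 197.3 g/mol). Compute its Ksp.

Ksp = 6.6×10⁻⁹

Molar solubility s = (1.6×10⁻² g/L) / (197.3 g/mol) = 8.109×10⁻⁵ mol/L
BaCO₃(s) ⇌ Ba²⁺(aq) + CO₃²⁻(aq)
If s mol/L of BaCO₃ dissolves, [Ba²⁺] = s and [CO₃²⁻] = s.
Ksp = [Ba²⁺][CO₃²⁻] = s · s = s^2
Ksp = (8.109×10⁻⁵)^2 = 6.6×10⁻⁹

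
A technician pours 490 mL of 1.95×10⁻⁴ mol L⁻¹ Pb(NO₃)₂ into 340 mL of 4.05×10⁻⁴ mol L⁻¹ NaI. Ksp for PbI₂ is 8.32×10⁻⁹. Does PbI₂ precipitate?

After mixing, V = 490 mL + 340 mL = 830 mL.
[Pb²⁺] = (1.95×10⁻⁴)(490)/830 = 1.15×10⁻⁴ mol L⁻¹
[I⁻] = (4.05×10⁻⁴)(340)/830 = 1.66×10⁻⁴ mol L⁻¹
Q = [Pb²⁺][I⁻]^2 = 3.17×10⁻¹²
Since Q (3.17×10⁻¹²) is less than Ksp (8.32×10⁻⁹), no PbI₂ precipitates.

No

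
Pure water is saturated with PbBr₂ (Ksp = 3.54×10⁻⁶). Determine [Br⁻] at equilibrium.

PbBr₂(s) ⇌ Pb²⁺(aq) + 2 Br⁻(aq)
With molar solubility s: [Pb²⁺] = s, [Br⁻] = 2s.
Ksp = [Pb²⁺][Br⁻]^2 = s · (2s)^2 = 4s^3 = 3.54×10⁻⁶
s = 9.60×10⁻³ mol L⁻¹
[Br⁻] = 2s = 1.92×10⁻² mol L⁻¹

1.92×10⁻² M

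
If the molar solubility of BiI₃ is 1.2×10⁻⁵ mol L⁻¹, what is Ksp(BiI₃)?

BiI₃(s) ⇌ Bi³⁺(aq) + 3 I⁻(aq)
With molar solubility s: [Bi³⁺] = s, [I⁻] = 3s.
Ksp = [Bi³⁺][I⁻]^3 = s · (3s)^3 = 27s^4
Ksp = 27 × (1.2×10⁻⁵)^4 = 5.6×10⁻¹⁹

Ksp = 5.6×10⁻¹⁹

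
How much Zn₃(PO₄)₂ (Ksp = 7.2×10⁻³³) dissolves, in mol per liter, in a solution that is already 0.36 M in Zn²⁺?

Zn₃(PO₄)₂(s) ⇌ 3 Zn²⁺(aq) + 2 PO₄³⁻(aq)
With Zn²⁺ already at 0.36 M and s small, take [Zn²⁺] ≈ 0.36 M and [PO₄³⁻] = 2s.
Ksp = [Zn²⁺]^3[PO₄³⁻]^2 = (0.36)^3(2s)^2
(2s)^2 = 7.2×10⁻³³ / (0.36)^3 = 1.5×10⁻³¹
s = 2.0×10⁻¹⁶ M

2.0×10⁻¹⁶ M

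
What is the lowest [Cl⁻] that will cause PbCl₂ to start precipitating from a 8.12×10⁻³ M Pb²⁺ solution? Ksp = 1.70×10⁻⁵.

A salt starts to precipitate once the ion product Q reaches its Ksp.
PbCl₂(s) ⇌ Pb²⁺(aq) + 2 Cl⁻(aq)
Ksp = [Pb²⁺][Cl⁻]^2 = [Cl⁻]^2(8.12×10⁻³)
[Cl⁻]^2 = 1.70×10⁻⁵ / (8.12×10⁻³) = 2.09×10⁻³
[Cl⁻] = 4.58×10⁻² M

4.58×10⁻² M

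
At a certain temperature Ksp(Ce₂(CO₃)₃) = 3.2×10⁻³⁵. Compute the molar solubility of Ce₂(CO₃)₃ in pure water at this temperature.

Ce₂(CO₃)₃(s) ⇌ 2 Ce³⁺(aq) + 3 CO₃²⁻(aq)
Let s be the molar solubility. Then [Ce³⁺] = 2s and [CO₃²⁻] = 3s.
Ksp = [Ce³⁺]^2[CO₃²⁻]^3 = (2s)^2 · (3s)^3 = 108s^5
108s^5 = 3.2×10⁻³⁵  ⇒  s^5 = 3.0×10⁻³⁷
s = 4.9×10⁻⁸ mol L⁻¹

4.9×10⁻⁸ M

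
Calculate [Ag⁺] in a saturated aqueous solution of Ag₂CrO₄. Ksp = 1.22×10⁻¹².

1.35×10⁻⁴ M

Ag₂CrO₄(s) ⇌ 2 Ag⁺(aq) + CrO₄²⁻(aq)
Let s be the molar solubility. Then [Ag⁺] = 2s and [CrO₄²⁻] = s.
Ksp = [Ag⁺]^2[CrO₄²⁻] = (2s)^2 · s = 4s^3 = 1.22×10⁻¹²
s = 6.73×10⁻⁵ mol/L
[Ag⁺] = 2s = 1.35×10⁻⁴ mol/L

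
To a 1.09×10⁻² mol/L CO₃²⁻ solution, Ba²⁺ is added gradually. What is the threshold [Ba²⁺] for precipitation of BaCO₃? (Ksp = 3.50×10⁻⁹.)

3.21×10⁻⁷ M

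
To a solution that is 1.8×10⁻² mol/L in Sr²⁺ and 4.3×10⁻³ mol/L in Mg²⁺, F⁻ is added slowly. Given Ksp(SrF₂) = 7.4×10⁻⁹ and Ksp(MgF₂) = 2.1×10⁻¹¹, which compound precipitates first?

A salt starts to precipitate once the ion product Q reaches its Ksp.
For SrF₂: [F⁻] = (Ksp/[Sr²⁺])^(1/2) = 6.4×10⁻⁴ mol/L
For MgF₂: [F⁻] = (Ksp/[Mg²⁺])^(1/2) = 7.0×10⁻⁵ mol/L
MgF₂ requires the lower [F⁻], so it precipitates first.

MgF₂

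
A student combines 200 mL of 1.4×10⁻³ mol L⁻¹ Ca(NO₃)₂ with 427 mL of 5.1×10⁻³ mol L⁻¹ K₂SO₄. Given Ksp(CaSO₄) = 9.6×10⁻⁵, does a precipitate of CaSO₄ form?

After mixing, V = 200 mL + 427 mL = 627 mL.
[Ca²⁺] = (1.4×10⁻³)(200)/627 = 4.5×10⁻⁴ mol L⁻¹
[SO₄²⁻] = (5.1×10⁻³)(427)/627 = 3.5×10⁻³ mol L⁻¹
Q = [Ca²⁺][SO₄²⁻] = 1.6×10⁻⁶
Since Q (1.6×10⁻⁶) is less than Ksp (9.6×10⁻⁵), no CaSO₄ precipitates.

No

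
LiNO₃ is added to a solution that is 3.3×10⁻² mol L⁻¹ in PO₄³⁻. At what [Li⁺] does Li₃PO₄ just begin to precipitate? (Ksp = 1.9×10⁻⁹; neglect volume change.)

3.9×10⁻³ M

Each salt precipitates once Q = Ksp for that salt.
Li₃PO₄(s) ⇌ 3 Li⁺(aq) + PO₄³⁻(aq)
Ksp = [Li⁺]^3[PO₄³⁻] = [Li⁺]^3(3.3×10⁻²)
[Li⁺]^3 = 1.9×10⁻⁹ / (3.3×10⁻²) = 5.8×10⁻⁸
[Li⁺] = 3.9×10⁻³ mol L⁻¹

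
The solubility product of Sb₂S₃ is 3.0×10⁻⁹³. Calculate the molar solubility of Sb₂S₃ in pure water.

1.2×10⁻¹⁹ M

Sb₂S₃(s) ⇌ 2 Sb³⁺(aq) + 3 S²⁻(aq)
Call the molar solubility s, so that [Sb³⁺] = 2s and [S²⁻] = 3s.
Ksp = [Sb³⁺]^2[S²⁻]^3 = (2s)^2 · (3s)^3 = 108s^5
108s^5 = 3.0×10⁻⁹³  ⇒  s^5 = 2.8×10⁻⁹⁵
Taking the 5th root, s = 1.2×10⁻¹⁹ M.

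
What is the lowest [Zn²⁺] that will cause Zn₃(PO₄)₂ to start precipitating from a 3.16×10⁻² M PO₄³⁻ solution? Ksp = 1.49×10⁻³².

A salt starts to precipitate once the ion product Q reaches its Ksp.
Zn₃(PO₄)₂(s) ⇌ 3 Zn²⁺(aq) + 2 PO₄³⁻(aq)
Ksp = [Zn²⁺]^3[PO₄³⁻]^2 = [Zn²⁺]^3(3.16×10⁻²)^2
[Zn²⁺]^3 = 1.49×10⁻³² / (3.16×10⁻²)^2 = 1.49×10⁻²⁹
[Zn²⁺] = 2.46×10⁻¹⁰ M

2.46×10⁻¹⁰ M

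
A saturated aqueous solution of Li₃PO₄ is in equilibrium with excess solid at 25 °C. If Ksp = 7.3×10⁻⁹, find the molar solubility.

Li₃PO₄(s) ⇌ 3 Li⁺(aq) + PO₄³⁻(aq)
If s mol/L of Li₃PO₄ dissolves, [Li⁺] = 3s and [PO₄³⁻] = s.
Ksp = [Li⁺]^3[PO₄³⁻] = (3s)^3 · s = 27s^4
27s^4 = 7.3×10⁻⁹  ⇒  s^4 = 2.7×10⁻¹⁰
s = 4.1×10⁻³ mol/L

4.1×10⁻³ M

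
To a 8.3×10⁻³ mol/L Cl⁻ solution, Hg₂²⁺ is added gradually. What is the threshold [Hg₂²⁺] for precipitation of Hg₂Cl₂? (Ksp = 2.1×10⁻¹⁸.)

3.0×10⁻¹⁴ M

Precipitation begins when Q = Ksp.
Hg₂Cl₂(s) ⇌ Hg₂²⁺(aq) + 2 Cl⁻(aq)
Ksp = [Hg₂²⁺][Cl⁻]^2 = [Hg₂²⁺](8.3×10⁻³)^2
[Hg₂²⁺] = 2.1×10⁻¹⁸ / (8.3×10⁻³)^2 = 3.0×10⁻¹⁴
[Hg₂²⁺] = 3.0×10⁻¹⁴ mol/L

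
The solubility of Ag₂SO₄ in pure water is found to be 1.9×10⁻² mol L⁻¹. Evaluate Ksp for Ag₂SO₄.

Ag₂SO₄(s) ⇌ 2 Ag⁺(aq) + SO₄²⁻(aq)
With molar solubility s: [Ag⁺] = 2s, [SO₄²⁻] = s.
Ksp = [Ag⁺]^2[SO₄²⁻] = (2s)^2 · s = 4s^3
Ksp = 4 × (1.9×10⁻²)^3 = 2.7×10⁻⁵

Ksp = 2.7×10⁻⁵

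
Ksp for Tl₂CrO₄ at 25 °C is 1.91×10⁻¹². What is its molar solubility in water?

7.82×10⁻⁵ M

Tl₂CrO₄(s) ⇌ 2 Tl⁺(aq) + CrO₄²⁻(aq)
Let s be the molar solubility. Then [Tl⁺] = 2s and [CrO₄²⁻] = s.
Ksp = [Tl⁺]^2[CrO₄²⁻] = (2s)^2 · s = 4s^3
4s^3 = 1.91×10⁻¹²  ⇒  s^3 = 4.78×10⁻¹³
Taking the 3rd root, s = 7.82×10⁻⁵ mol/L.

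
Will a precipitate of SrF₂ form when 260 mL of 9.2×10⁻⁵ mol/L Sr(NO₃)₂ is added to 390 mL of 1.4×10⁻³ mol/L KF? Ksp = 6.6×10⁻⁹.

Total volume after mixing = 260 + 390 = 650 mL.
[Sr²⁺] = (9.2×10⁻⁵)(260)/650 = 3.7×10⁻⁵ mol/L
[F⁻] = (1.4×10⁻³)(390)/650 = 8.4×10⁻⁴ mol/L
Q = [Sr²⁺][F⁻]^2 = 2.6×10⁻¹¹
Since Q (2.6×10⁻¹¹) is less than Ksp (6.6×10⁻⁹), no SrF₂ precipitates.

No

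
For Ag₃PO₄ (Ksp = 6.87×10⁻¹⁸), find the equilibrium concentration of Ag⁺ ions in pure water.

Ag₃PO₄(s) ⇌ 3 Ag⁺(aq) + PO₄³⁻(aq)
With molar solubility s: [Ag⁺] = 3s, [PO₄³⁻] = s.
Ksp = [Ag⁺]^3[PO₄³⁻] = (3s)^3 · s = 27s^4 = 6.87×10⁻¹⁸
s = 2.25×10⁻⁵ mol L⁻¹
[Ag⁺] = 3s = 6.74×10⁻⁵ mol L⁻¹

6.74×10⁻⁵ M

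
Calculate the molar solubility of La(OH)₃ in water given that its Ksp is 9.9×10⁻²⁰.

La(OH)₃(s) ⇌ La³⁺(aq) + 3 OH⁻(aq)
Call the molar solubility s, so that [La³⁺] = s and [OH⁻] = 3s.
Ksp = [La³⁺][OH⁻]^3 = s · (3s)^3 = 27s^4
27s^4 = 9.9×10⁻²⁰  ⇒  s^4 = 3.7×10⁻²¹
s = (3.7×10⁻²¹)^(1/4) = 7.8×10⁻⁶ mol/L

7.8×10⁻⁶ M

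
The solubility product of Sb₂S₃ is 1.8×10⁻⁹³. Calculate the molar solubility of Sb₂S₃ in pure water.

Sb₂S₃(s) ⇌ 2 Sb³⁺(aq) + 3 S²⁻(aq)
Call the molar solubility s, so that [Sb³⁺] = 2s and [S²⁻] = 3s.
Ksp = [Sb³⁺]^2[S²⁻]^3 = (2s)^2 · (3s)^3 = 108s^5
108s^5 = 1.8×10⁻⁹³  ⇒  s^5 = 1.7×10⁻⁹⁵
s = 1.1×10⁻¹⁹ M

1.1×10⁻¹⁹ M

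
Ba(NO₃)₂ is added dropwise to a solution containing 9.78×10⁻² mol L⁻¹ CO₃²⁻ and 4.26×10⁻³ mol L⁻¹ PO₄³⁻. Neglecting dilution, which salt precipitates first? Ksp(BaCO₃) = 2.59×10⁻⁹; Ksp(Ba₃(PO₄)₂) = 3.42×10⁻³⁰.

Ba₃(PO₄)₂

The threshold for precipitation is Q = Ksp.
For BaCO₃: [Ba²⁺] = (Ksp/[CO₃²⁻]) = 2.65×10⁻⁸ mol L⁻¹
For Ba₃(PO₄)₂: [Ba²⁺] = (Ksp/[PO₄³⁻]^2)^(1/3) = 5.73×10⁻⁹ mol L⁻¹
Since Ba₃(PO₄)₂ needs less Ba²⁺ to reach saturation, it precipitates first.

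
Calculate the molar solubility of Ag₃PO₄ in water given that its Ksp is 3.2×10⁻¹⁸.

1.9×10⁻⁵ M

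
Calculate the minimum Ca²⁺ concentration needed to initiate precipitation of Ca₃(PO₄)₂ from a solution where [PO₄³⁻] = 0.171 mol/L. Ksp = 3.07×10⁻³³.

4.72×10⁻¹¹ M

The threshold for precipitation is Q = Ksp.
Ca₃(PO₄)₂(s) ⇌ 3 Ca²⁺(aq) + 2 PO₄³⁻(aq)
Ksp = [Ca²⁺]^3[PO₄³⁻]^2 = [Ca²⁺]^3(0.171)^2
[Ca²⁺]^3 = 3.07×10⁻³³ / (0.171)^2 = 1.05×10⁻³¹
[Ca²⁺] = 4.72×10⁻¹¹ mol/L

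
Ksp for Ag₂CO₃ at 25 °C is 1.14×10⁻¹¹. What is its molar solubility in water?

Ag₂CO₃(s) ⇌ 2 Ag⁺(aq) + CO₃²⁻(aq)
Let s be the molar solubility. Then [Ag⁺] = 2s and [CO₃²⁻] = s.
Ksp = [Ag⁺]^2[CO₃²⁻] = (2s)^2 · s = 4s^3
4s^3 = 1.14×10⁻¹¹  ⇒  s^3 = 2.85×10⁻¹²
Taking the 3rd root, s = 1.42×10⁻⁴ mol L⁻¹.

1.42×10⁻⁴ M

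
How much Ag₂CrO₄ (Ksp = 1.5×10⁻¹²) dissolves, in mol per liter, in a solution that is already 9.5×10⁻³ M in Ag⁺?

1.7×10⁻⁸ M

Ag₂CrO₄(s) ⇌ 2 Ag⁺(aq) + CrO₄²⁻(aq)
The solution already contains Ag⁺ at 9.5×10⁻³ M. Let s be the molar solubility of Ag₂CrO₄.
[Ag⁺] ≈ 9.5×10⁻³ M (common ion dominates); [CrO₄²⁻] = s.
Ksp = [Ag⁺]^2[CrO₄²⁻] = (9.5×10⁻³)^2s
s = 1.5×10⁻¹² / (9.5×10⁻³)^2 = 1.7×10⁻⁸
s = 1.7×10⁻⁸ M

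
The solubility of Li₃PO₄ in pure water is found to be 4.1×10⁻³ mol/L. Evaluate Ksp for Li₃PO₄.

Ksp = 7.6×10⁻⁹

Li₃PO₄(s) ⇌ 3 Li⁺(aq) + PO₄³⁻(aq)
With molar solubility s: [Li⁺] = 3s, [PO₄³⁻] = s.
Ksp = [Li⁺]^3[PO₄³⁻] = (3s)^3 · s = 27s^4
Ksp = 27 × (4.1×10⁻³)^4 = 7.6×10⁻⁹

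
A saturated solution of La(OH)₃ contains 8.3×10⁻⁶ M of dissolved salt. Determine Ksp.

Ksp = 1.3×10⁻¹⁹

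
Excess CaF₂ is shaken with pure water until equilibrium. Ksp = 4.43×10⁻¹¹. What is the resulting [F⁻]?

4.46×10⁻⁴ M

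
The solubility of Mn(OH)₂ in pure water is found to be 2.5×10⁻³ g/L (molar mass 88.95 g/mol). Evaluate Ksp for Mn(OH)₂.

Ksp = 8.9×10⁻¹⁴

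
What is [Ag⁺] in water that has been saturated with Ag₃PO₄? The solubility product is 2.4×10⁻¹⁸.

5.2×10⁻⁵ M

Ag₃PO₄(s) ⇌ 3 Ag⁺(aq) + PO₄³⁻(aq)
Let s be the molar solubility. Then [Ag⁺] = 3s and [PO₄³⁻] = s.
Ksp = [Ag⁺]^3[PO₄³⁻] = (3s)^3 · s = 27s^4 = 2.4×10⁻¹⁸
s = 1.7×10⁻⁵ M
[Ag⁺] = 3s = 5.2×10⁻⁵ M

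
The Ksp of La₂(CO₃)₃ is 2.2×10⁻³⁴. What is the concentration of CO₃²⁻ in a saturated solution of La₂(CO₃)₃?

2.2×10⁻⁷ M

La₂(CO₃)₃(s) ⇌ 2 La³⁺(aq) + 3 CO₃²⁻(aq)
For each mole of La₂(CO₃)₃ that dissolves per liter, [La³⁺] = 2s and [CO₃²⁻] = 3s; let s denote this solubility.
Ksp = [La³⁺]^2[CO₃²⁻]^3 = (2s)^2 · (3s)^3 = 108s^5 = 2.2×10⁻³⁴
s = 7.3×10⁻⁸ mol/L
[CO₃²⁻] = 3s = 2.2×10⁻⁷ mol/L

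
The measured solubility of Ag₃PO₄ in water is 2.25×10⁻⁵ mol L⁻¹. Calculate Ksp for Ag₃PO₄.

Ksp = 6.92×10⁻¹⁸

Ag₃PO₄(s) ⇌ 3 Ag⁺(aq) + PO₄³⁻(aq)
Let s be the molar solubility. Then [Ag⁺] = 3s and [PO₄³⁻] = s.
Ksp = [Ag⁺]^3[PO₄³⁻] = (3s)^3 · s = 27s^4
Ksp = 27 × (2.25×10⁻⁵)^4 = 6.92×10⁻¹⁸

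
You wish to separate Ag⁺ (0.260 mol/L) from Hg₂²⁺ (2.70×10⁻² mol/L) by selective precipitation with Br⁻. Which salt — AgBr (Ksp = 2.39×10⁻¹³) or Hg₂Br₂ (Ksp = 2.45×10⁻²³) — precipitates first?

AgBr

Precipitation begins when Q = Ksp.
For AgBr: [Br⁻] = (Ksp/[Ag⁺]) = 9.19×10⁻¹³ mol/L
For Hg₂Br₂: [Br⁻] = (Ksp/[Hg₂²⁺])^(1/2) = 3.01×10⁻¹¹ mol/L
The smaller threshold [Br⁻] is reached first, so AgBr precipitates first.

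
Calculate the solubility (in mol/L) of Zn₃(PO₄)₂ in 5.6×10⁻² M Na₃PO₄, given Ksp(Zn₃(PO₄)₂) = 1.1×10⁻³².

5.1×10⁻¹¹ M

Zn₃(PO₄)₂(s) ⇌ 3 Zn²⁺(aq) + 2 PO₄³⁻(aq)
Let s be the solubility of Zn₃(PO₄)₂ here. The common ion gives [PO₄³⁻] ≈ 5.6×10⁻² M, and [Zn²⁺] = 3s.
Ksp = [Zn²⁺]^3[PO₄³⁻]^2 = (3s)^3(5.6×10⁻²)^2
(3s)^3 = 1.1×10⁻³² / (5.6×10⁻²)^2 = 3.5×10⁻³⁰
s = 5.1×10⁻¹¹ M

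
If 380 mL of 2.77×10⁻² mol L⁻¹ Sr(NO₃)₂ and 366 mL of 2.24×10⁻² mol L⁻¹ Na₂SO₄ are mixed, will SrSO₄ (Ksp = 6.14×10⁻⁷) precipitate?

Yes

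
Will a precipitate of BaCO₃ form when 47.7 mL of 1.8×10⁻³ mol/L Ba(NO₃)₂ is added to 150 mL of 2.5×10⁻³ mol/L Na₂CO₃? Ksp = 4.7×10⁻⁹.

Yes

The combined volume is 197.7 mL.
[Ba²⁺] = (1.8×10⁻³)(47.7)/197.7 = 4.3×10⁻⁴ mol/L
[CO₃²⁻] = (2.5×10⁻³)(150)/197.7 = 1.9×10⁻³ mol/L
Q = [Ba²⁺][CO₃²⁻] = 8.2×10⁻⁷
Q = 8.2×10⁻⁷ > Ksp = 4.7×10⁻⁹, so the solution is supersaturated and BaCO₃ precipitates.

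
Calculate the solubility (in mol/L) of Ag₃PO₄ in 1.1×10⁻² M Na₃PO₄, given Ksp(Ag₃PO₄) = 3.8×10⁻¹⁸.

Ag₃PO₄(s) ⇌ 3 Ag⁺(aq) + PO₄³⁻(aq)
PO₄³⁻ is already present at 1.1×10⁻² M. If s mol/L of Ag₃PO₄ dissolves, [Ag⁺] = 3s while [PO₄³⁻] ≈ 1.1×10⁻² M.
Ksp = [Ag⁺]^3[PO₄³⁻] = (3s)^3(1.1×10⁻²)
(3s)^3 = 3.8×10⁻¹⁸ / (1.1×10⁻²) = 3.5×10⁻¹⁶
s = 2.3×10⁻⁶ M

2.3×10⁻⁶ M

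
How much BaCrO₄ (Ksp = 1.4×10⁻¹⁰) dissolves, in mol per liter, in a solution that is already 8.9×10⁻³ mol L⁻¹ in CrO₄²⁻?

1.6×10⁻⁸ M

BaCrO₄(s) ⇌ Ba²⁺(aq) + CrO₄²⁻(aq)
CrO₄²⁻ is already present at 8.9×10⁻³ mol L⁻¹. If s mol/L of BaCrO₄ dissolves, [Ba²⁺] = s while [CrO₄²⁻] ≈ 8.9×10⁻³ mol L⁻¹.
Ksp = [Ba²⁺][CrO₄²⁻] = s(8.9×10⁻³)
s = 1.4×10⁻¹⁰ / (8.9×10⁻³) = 1.6×10⁻⁸
s = 1.6×10⁻⁸ mol L⁻¹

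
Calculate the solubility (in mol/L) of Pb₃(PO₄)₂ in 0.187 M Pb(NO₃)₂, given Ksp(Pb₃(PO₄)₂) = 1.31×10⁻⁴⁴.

Pb₃(PO₄)₂(s) ⇌ 3 Pb²⁺(aq) + 2 PO₄³⁻(aq)
The solution already contains Pb²⁺ at 0.187 M. Let s be the molar solubility of Pb₃(PO₄)₂.
[Pb²⁺] ≈ 0.187 M (common ion dominates); [PO₄³⁻] = 2s.
Ksp = [Pb²⁺]^3[PO₄³⁻]^2 = (0.187)^3(2s)^2
(2s)^2 = 1.31×10⁻⁴⁴ / (0.187)^3 = 2.00×10⁻⁴²
s = 7.08×10⁻²² M

7.08×10⁻²² M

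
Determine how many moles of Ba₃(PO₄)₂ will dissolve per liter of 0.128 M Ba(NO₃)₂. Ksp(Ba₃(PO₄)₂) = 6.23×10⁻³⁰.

Ba₃(PO₄)₂(s) ⇌ 3 Ba²⁺(aq) + 2 PO₄³⁻(aq)
With Ba²⁺ already at 0.128 M and s small, take [Ba²⁺] ≈ 0.128 M and [PO₄³⁻] = 2s.
Ksp = [Ba²⁺]^3[PO₄³⁻]^2 = (0.128)^3(2s)^2
(2s)^2 = 6.23×10⁻³⁰ / (0.128)^3 = 2.97×10⁻²⁷
s = 2.73×10⁻¹⁴ M

2.73×10⁻¹⁴ M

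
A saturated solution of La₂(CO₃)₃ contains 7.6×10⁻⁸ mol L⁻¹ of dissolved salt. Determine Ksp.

Ksp = 2.7×10⁻³⁴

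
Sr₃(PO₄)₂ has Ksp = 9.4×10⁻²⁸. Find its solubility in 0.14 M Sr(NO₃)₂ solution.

Sr₃(PO₄)₂(s) ⇌ 3 Sr²⁺(aq) + 2 PO₄³⁻(aq)
Let s be the solubility of Sr₃(PO₄)₂ here. The common ion gives [Sr²⁺] ≈ 0.14 M, and [PO₄³⁻] = 2s.
Ksp = [Sr²⁺]^3[PO₄³⁻]^2 = (0.14)^3(2s)^2
(2s)^2 = 9.4×10⁻²⁸ / (0.14)^3 = 3.4×10⁻²⁵
s = 2.9×10⁻¹³ M

2.9×10⁻¹³ M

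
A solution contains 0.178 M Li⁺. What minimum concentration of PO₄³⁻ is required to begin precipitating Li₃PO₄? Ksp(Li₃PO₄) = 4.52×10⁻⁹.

8.01×10⁻⁷ M

Each salt precipitates once Q = Ksp for that salt.
Li₃PO₄(s) ⇌ 3 Li⁺(aq) + PO₄³⁻(aq)
Ksp = [Li⁺]^3[PO₄³⁻] = [PO₄³⁻](0.178)^3
[PO₄³⁻] = 4.52×10⁻⁹ / (0.178)^3 = 8.01×10⁻⁷
[PO₄³⁻] = 8.01×10⁻⁷ M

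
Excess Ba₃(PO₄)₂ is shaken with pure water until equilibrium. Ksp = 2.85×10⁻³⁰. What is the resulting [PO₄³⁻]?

Ba₃(PO₄)₂(s) ⇌ 3 Ba²⁺(aq) + 2 PO₄³⁻(aq)
With molar solubility s: [Ba²⁺] = 3s, [PO₄³⁻] = 2s.
Ksp = [Ba²⁺]^3[PO₄³⁻]^2 = (3s)^3 · (2s)^2 = 108s^5 = 2.85×10⁻³⁰
s = 4.83×10⁻⁷ mol L⁻¹
[PO₄³⁻] = 2s = 9.67×10⁻⁷ mol L⁻¹

9.67×10⁻⁷ M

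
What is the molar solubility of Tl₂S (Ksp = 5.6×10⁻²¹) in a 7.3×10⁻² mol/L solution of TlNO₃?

1.1×10⁻¹⁸ M

Tl₂S(s) ⇌ 2 Tl⁺(aq) + S²⁻(aq)
The solution already contains Tl⁺ at 7.3×10⁻² mol/L. Let s be the molar solubility of Tl₂S.
[Tl⁺] ≈ 7.3×10⁻² mol/L (common ion dominates); [S²⁻] = s.
Ksp = [Tl⁺]^2[S²⁻] = (7.3×10⁻²)^2s
s = 5.6×10⁻²¹ / (7.3×10⁻²)^2 = 1.1×10⁻¹⁸
s = 1.1×10⁻¹⁸ mol/L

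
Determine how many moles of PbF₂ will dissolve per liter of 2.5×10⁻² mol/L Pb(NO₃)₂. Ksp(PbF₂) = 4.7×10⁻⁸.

PbF₂(s) ⇌ Pb²⁺(aq) + 2 F⁻(aq)
Let s be the solubility of PbF₂ here. The common ion gives [Pb²⁺] ≈ 2.5×10⁻² mol/L, and [F⁻] = 2s.
Ksp = [Pb²⁺][F⁻]^2 = (2.5×10⁻²)(2s)^2
(2s)^2 = 4.7×10⁻⁸ / (2.5×10⁻²) = 1.9×10⁻⁶
s = 6.9×10⁻⁴ mol/L

6.9×10⁻⁴ M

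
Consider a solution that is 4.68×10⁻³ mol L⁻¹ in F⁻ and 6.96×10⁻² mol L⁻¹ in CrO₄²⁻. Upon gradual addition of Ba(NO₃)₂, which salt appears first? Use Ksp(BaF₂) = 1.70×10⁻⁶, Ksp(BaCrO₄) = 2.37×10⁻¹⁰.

BaCrO₄

Precipitation begins when Q = Ksp.
For BaF₂: [Ba²⁺] = (Ksp/[F⁻]^2) = 7.76×10⁻² mol L⁻¹
For BaCrO₄: [Ba²⁺] = (Ksp/[CrO₄²⁻]) = 3.41×10⁻⁹ mol L⁻¹
Since BaCrO₄ needs less Ba²⁺ to reach saturation, it precipitates first.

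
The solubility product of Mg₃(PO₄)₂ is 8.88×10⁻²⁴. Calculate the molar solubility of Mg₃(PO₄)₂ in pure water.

9.62×10⁻⁶ M

Mg₃(PO₄)₂(s) ⇌ 3 Mg²⁺(aq) + 2 PO₄³⁻(aq)
With molar solubility s: [Mg²⁺] = 3s, [PO₄³⁻] = 2s.
Ksp = [Mg²⁺]^3[PO₄³⁻]^2 = (3s)^3 · (2s)^2 = 108s^5
108s^5 = 8.88×10⁻²⁴  ⇒  s^5 = 8.22×10⁻²⁶
Taking the 5th root, s = 9.62×10⁻⁶ mol/L.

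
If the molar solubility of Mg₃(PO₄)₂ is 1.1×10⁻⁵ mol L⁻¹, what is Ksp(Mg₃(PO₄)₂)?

Ksp = 1.7×10⁻²³

Mg₃(PO₄)₂(s) ⇌ 3 Mg²⁺(aq) + 2 PO₄³⁻(aq)
If s mol/L of Mg₃(PO₄)₂ dissolves, [Mg²⁺] = 3s and [PO₄³⁻] = 2s.
Ksp = [Mg²⁺]^3[PO₄³⁻]^2 = (3s)^3 · (2s)^2 = 108s^5
Ksp = 108 × (1.1×10⁻⁵)^5 = 1.7×10⁻²³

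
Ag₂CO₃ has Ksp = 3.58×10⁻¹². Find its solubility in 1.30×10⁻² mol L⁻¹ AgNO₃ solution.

Ag₂CO₃(s) ⇌ 2 Ag⁺(aq) + CO₃²⁻(aq)
Let s be the solubility of Ag₂CO₃ here. The common ion gives [Ag⁺] ≈ 1.30×10⁻² mol L⁻¹, and [CO₃²⁻] = s.
Ksp = [Ag⁺]^2[CO₃²⁻] = (1.30×10⁻²)^2s
s = 3.58×10⁻¹² / (1.30×10⁻²)^2 = 2.12×10⁻⁸
s = 2.12×10⁻⁸ mol L⁻¹

2.12×10⁻⁸ M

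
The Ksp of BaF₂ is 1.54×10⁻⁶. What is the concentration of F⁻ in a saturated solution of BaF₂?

1.45×10⁻² M

BaF₂(s) ⇌ Ba²⁺(aq) + 2 F⁻(aq)
Call the molar solubility s, so that [Ba²⁺] = s and [F⁻] = 2s.
Ksp = [Ba²⁺][F⁻]^2 = s · (2s)^2 = 4s^3 = 1.54×10⁻⁶
s = 7.27×10⁻³ mol L⁻¹
[F⁻] = 2s = 1.45×10⁻² mol L⁻¹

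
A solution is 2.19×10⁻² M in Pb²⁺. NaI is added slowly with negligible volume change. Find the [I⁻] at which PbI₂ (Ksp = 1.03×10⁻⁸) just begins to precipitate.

6.86×10⁻⁴ M

The threshold for precipitation is Q = Ksp.
PbI₂(s) ⇌ Pb²⁺(aq) + 2 I⁻(aq)
Ksp = [Pb²⁺][I⁻]^2 = [I⁻]^2(2.19×10⁻²)
[I⁻]^2 = 1.03×10⁻⁸ / (2.19×10⁻²) = 4.70×10⁻⁷
[I⁻] = 6.86×10⁻⁴ M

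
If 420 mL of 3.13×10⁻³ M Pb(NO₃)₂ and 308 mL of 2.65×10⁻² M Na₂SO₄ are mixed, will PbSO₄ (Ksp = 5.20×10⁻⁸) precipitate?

Yes

After mixing, V = 420 mL + 308 mL = 728 mL.
[Pb²⁺] = (3.13×10⁻³)(420)/728 = 1.81×10⁻³ M
[SO₄²⁻] = (2.65×10⁻²)(308)/728 = 1.12×10⁻² M
Q = [Pb²⁺][SO₄²⁻] = 2.02×10⁻⁵
Since Q (2.02×10⁻⁵) exceeds Ksp (5.20×10⁻⁸), PbSO₄ will precipitate.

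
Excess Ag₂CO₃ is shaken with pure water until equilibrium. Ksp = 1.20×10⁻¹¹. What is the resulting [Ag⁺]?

2.88×10⁻⁴ M

Ag₂CO₃(s) ⇌ 2 Ag⁺(aq) + CO₃²⁻(aq)
For each mole of Ag₂CO₃ that dissolves per liter, [Ag⁺] = 2s and [CO₃²⁻] = s; let s denote this solubility.
Ksp = [Ag⁺]^2[CO₃²⁻] = (2s)^2 · s = 4s^3 = 1.20×10⁻¹¹
s = 1.44×10⁻⁴ mol L⁻¹
[Ag⁺] = 2s = 2.88×10⁻⁴ mol L⁻¹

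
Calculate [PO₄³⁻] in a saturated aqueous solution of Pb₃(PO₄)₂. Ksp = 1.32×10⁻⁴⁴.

1.31×10⁻⁹ M

Pb₃(PO₄)₂(s) ⇌ 3 Pb²⁺(aq) + 2 PO₄³⁻(aq)
With molar solubility s: [Pb²⁺] = 3s, [PO₄³⁻] = 2s.
Ksp = [Pb²⁺]^3[PO₄³⁻]^2 = (3s)^3 · (2s)^2 = 108s^5 = 1.32×10⁻⁴⁴
s = 6.57×10⁻¹⁰ M
[PO₄³⁻] = 2s = 1.31×10⁻⁹ M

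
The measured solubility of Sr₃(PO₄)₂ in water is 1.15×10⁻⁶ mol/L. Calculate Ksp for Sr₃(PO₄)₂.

Ksp = 2.17×10⁻²⁸

Sr₃(PO₄)₂(s) ⇌ 3 Sr²⁺(aq) + 2 PO₄³⁻(aq)
If s mol/L of Sr₃(PO₄)₂ dissolves, [Sr²⁺] = 3s and [PO₄³⁻] = 2s.
Ksp = [Sr²⁺]^3[PO₄³⁻]^2 = (3s)^3 · (2s)^2 = 108s^5
Ksp = 108 × (1.15×10⁻⁶)^5 = 2.17×10⁻²⁸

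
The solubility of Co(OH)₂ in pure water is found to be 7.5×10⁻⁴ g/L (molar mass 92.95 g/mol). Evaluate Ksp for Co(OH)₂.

Ksp = 2.1×10⁻¹⁵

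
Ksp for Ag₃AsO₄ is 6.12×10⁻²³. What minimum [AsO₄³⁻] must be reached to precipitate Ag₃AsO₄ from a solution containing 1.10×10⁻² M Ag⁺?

4.60×10⁻¹⁷ M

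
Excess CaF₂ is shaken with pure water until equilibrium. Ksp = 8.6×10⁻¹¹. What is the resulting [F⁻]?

CaF₂(s) ⇌ Ca²⁺(aq) + 2 F⁻(aq)
With molar solubility s: [Ca²⁺] = s, [F⁻] = 2s.
Ksp = [Ca²⁺][F⁻]^2 = s · (2s)^2 = 4s^3 = 8.6×10⁻¹¹
s = 2.8×10⁻⁴ M
[F⁻] = 2s = 5.6×10⁻⁴ M

5.6×10⁻⁴ M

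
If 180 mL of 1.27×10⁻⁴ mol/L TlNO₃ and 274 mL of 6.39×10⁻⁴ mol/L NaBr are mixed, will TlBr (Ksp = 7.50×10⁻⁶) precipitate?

Total volume after mixing = 180 + 274 = 454 mL.
[Tl⁺] = (1.27×10⁻⁴)(180)/454 = 5.04×10⁻⁵ mol/L
[Br⁻] = (6.39×10⁻⁴)(274)/454 = 3.86×10⁻⁴ mol/L
Q = [Tl⁺][Br⁻] = 1.94×10⁻⁸
Q < Ksp (1.94×10⁻⁸ vs 7.50×10⁻⁶); the solution remains unsaturated and no precipitate forms.

No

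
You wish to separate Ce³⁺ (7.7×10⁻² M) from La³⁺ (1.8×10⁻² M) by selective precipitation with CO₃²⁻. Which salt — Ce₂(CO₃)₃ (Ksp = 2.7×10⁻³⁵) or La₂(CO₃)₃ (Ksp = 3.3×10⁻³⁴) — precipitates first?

Precipitation begins when Q = Ksp.
For Ce₂(CO₃)₃: [CO₃²⁻] = (Ksp/[Ce³⁺]^2)^(1/3) = 1.7×10⁻¹¹ M
For La₂(CO₃)₃: [CO₃²⁻] = (Ksp/[La³⁺]^2)^(1/3) = 1.0×10⁻¹⁰ M
Ce₂(CO₃)₃ requires the lower [CO₃²⁻], so it precipitates first.

Ce₂(CO₃)₃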